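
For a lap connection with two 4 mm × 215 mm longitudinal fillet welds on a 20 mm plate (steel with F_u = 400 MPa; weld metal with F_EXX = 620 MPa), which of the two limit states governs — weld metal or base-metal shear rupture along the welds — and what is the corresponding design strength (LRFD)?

φR_n ≈ 339 kN (weld metal governs)

t_e = 0.707 × 4 = 2.828 mm; L = 430 mm.
Weld metal: φR_n = 0.75 × 0.6 × 620 × 2.828 × 430 × 10⁻³ = 339.3 kN.
Base metal (shear rupture): φR_n = 0.75 × 0.6 × 400 × 20 × 430 × 10⁻³ = 1548 kN.
Governing: weld metal.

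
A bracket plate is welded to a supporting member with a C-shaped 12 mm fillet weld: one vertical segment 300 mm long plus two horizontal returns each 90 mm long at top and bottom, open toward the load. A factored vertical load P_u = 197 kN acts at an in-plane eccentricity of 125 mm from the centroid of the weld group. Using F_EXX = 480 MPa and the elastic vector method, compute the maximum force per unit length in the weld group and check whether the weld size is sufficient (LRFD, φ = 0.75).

f_max ≈ 879 N/mm; adequate

Total weld length L_w = 480 mm. Treat welds as unit-width lines.
Centroid: x̄ = 2×90×45 / 480 = 16.88 mm from the vertical weld.
Polar moment about centroid: J = I_x + I_y = [300³/12 + 2×90×150²] + [300×16.88² + 2(90³/12 + 90×28.12²)] = 6649000 mm³.
Direct shear f_v = P/L_w = 197×10³ / 480 = 410.4 N/mm (vertical).
Torsion M = P·e = 197×10³ × 125 = 24625000 N·mm.
Critical point at (x, y) = (73.12, 150) from centroid. f_tx = M·y/J = 555.5 N/mm; f_ty = M·x/J = 270.8 N/mm.
Resultant f_max = √[f_tx² + (f_v + f_ty)²] = √[555.5² + (410.4 + 270.8)²] = 879 N/mm.
Capacity per unit length: φr_n = 0.75 × 0.6 × 480 × (0.707 × 12) = 1833 N/mm.
879 ≤ 1833 → adequate.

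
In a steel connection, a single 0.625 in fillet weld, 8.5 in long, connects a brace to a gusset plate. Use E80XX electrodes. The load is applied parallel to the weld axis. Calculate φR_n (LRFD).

φR_n ≈ 135 kip

E80XX → F_EXX = 80 ksi.
Effective throat t_e = 0.707 × 0.625 = 0.4419 in.
Total length L = 8.5 in; A_we = 0.4419 × 8.5 = 3.756 in².
F_nw = 0.6 F_EXX = 0.6 × 80 = 48 ksi.
φR_n = 0.75 × 48 × 3.756 = 135.2 kip.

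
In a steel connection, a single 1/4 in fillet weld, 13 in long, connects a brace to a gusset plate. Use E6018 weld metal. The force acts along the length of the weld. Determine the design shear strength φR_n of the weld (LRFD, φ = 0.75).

E60XX → F_EXX = 60 ksi.
Effective throat t_e = 0.707 × 0.25 = 0.1767 in.
Total length L = 13 in; A_we = 0.1767 × 13 = 2.298 in².
F_nw = 0.6 F_EXX = 0.6 × 60 = 36 ksi.
φR_n = 0.75 × 36 × 2.298 = 62.04 kip.

φR_n ≈ 62 kip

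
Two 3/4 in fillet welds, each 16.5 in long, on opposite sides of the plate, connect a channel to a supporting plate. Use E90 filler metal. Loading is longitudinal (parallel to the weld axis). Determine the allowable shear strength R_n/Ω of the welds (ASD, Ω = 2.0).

E90XX → F_EXX = 90 ksi.
Effective throat t_e = 0.707 × 0.75 = 0.5302 in.
Total length L = 33 in; A_we = 0.5302 × 33 = 17.5 in².
F_nw = 0.6 F_EXX = 0.6 × 90 = 54 ksi.
R_n = 54 × 17.5 = 944.9 kips; R_n/Ω = 944.9/2.0 = 472.5 kips.

R_n/Ω ≈ 472 kips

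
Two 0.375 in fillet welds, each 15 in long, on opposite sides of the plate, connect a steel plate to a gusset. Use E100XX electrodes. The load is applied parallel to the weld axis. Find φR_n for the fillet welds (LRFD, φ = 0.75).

φR_n ≈ 358 kip

E100XX → F_EXX = 100 ksi.
Effective throat t_e = 0.707 × 0.375 = 0.2651 in.
Total length L = 30 in; A_we = 0.2651 × 30 = 7.954 in².
F_nw = 0.6 F_EXX = 0.6 × 100 = 60 ksi.
φR_n = 0.75 × 60 × 7.954 = 357.9 kip.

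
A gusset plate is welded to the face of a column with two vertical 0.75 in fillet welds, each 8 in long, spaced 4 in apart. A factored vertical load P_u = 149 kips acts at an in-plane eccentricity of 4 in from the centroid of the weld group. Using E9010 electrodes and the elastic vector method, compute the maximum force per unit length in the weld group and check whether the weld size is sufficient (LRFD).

f_max ≈ 23.5 kip/in; NOT adequate

E90XX → F_EXX = 90 ksi.
Total weld length L_w = 16 in. Treat welds as unit-width lines.
Polar moment about centroid: J = 2[d³/12 + d(b/2)²] = 2[8³/12 + 8×2²] = 149.3 in³.
Direct shear f_v = P/L_w = 149 / 16 = 9.312 kip/in (vertical).
Torsion M = P·e = 149 × 4 = 596 kip·in.
Critical point at (x, y) = (2, 4) from centroid. f_tx = M·y/J = 15.96 kip/in; f_ty = M·x/J = 7.982 kip/in.
Resultant f_max = √[f_tx² + (f_v + f_ty)²] = √[15.96² + (9.312 + 7.982)²] = 23.54 kip/in.
Capacity per unit length: φr_n = 0.75 × 0.6 × 90 × (0.707 × 0.75) = 21.48 kip/in.
23.54 > 21.48 → NOT adequate.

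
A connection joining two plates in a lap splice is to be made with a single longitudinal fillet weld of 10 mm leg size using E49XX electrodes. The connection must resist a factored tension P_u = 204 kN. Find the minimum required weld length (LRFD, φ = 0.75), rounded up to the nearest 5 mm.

L = 135 mm

E49XX → F_EXX = 490 MPa.
Throat t_e = 0.707 × 10 = 7.07 mm.
φr_n = 0.75 × 0.6 × 490 × 7.07 × 10⁻³ = 1.559 kN/mm.
L_req = P_u / φr_n = 204 / 1.559 = 130.9 mm total.
Round up → use L = 135 mm.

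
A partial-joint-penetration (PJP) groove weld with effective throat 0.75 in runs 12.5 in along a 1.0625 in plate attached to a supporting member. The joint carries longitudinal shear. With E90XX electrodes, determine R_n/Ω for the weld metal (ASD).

E90XX → F_EXX = 90 ksi.
Effective throat (given) t_e = 0.75 in.
A_we = 0.75 × 12.5 = 9.375 in².
F_nw = 0.6 F_EXX = 54 ksi.
R_n/Ω = (54 × 9.375) / 2.0 = 253.1 kips.

R_n/Ω ≈ 253 kips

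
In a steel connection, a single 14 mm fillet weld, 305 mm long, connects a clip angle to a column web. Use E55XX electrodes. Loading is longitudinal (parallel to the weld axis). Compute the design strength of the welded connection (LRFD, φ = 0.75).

φR_n ≈ 747 kN

E55XX → F_EXX = 550 MPa.
Effective throat t_e = 0.707 × 14 = 9.898 mm.
Total length L = 305 mm; A_we = 9.898 × 305 = 3019 mm².
F_nw = 0.6 F_EXX = 0.6 × 550 = 330 MPa.
φR_n = 0.75 × 330 × 3019 × 10⁻³ = 747.2 kN.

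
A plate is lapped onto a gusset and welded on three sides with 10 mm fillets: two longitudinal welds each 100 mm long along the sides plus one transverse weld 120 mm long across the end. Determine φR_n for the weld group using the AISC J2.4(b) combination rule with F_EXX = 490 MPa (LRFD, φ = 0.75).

φR_n ≈ 546 kN

t_e = 0.707 × 10 = 7.07 mm.
R_nwl = 0.6 × 490 × 7.07 × 200 × 10⁻³ = 415.7 kN (longitudinal, 2 welds).
R_nwt = 0.6 × 490 × 7.07 × 120 × 10⁻³ = 249.4 kN (transverse, base value).
(i) R_nwl + R_nwt = 665.1 kN; (ii) 0.85 R_nwl + 1.5 R_nwt = 727.5 kN.
R_n = max = 727.5 kN [governs: (ii)]; φR_n = 545.6 kN.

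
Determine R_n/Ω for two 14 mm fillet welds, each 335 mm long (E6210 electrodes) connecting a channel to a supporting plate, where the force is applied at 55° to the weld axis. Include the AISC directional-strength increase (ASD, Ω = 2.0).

R_n/Ω ≈ 1690 kN

E62XX → F_EXX = 620 MPa.
t_e = 0.707 × 14 = 9.898 mm; A_we = 9.898 × 670 = 6632 mm².
Directional factor: 1.0 + 0.5 sin^1.5(55°) = 1.371.
F_nw = 0.6 × 620 × 1.371 = 509.9 MPa.
R_n/Ω = (509.9 × 6632) / 2.0 × 10⁻³ = 1691 kN.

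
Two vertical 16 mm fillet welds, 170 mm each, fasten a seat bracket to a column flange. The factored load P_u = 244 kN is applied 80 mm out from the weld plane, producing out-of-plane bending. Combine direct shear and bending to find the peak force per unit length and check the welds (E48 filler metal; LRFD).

f_max ≈ 2150 N/mm; adequate

E48XX → F_EXX = 480 MPa.
L_w = 2 × 170 = 340 mm; section modulus (unit throat) S = 2 × L²/6 = 9633 mm².
Direct shear f_v = P/L_w = 244×10³/340 = 717.6 N/mm.
Moment M = P × e = 244×10³ × 80 = 19520000 N·mm; bending f_b = M/S = 2026 N/mm.
f_max = √(f_v² + f_b²) = √(717.6² + 2026²) = 2150 N/mm.
φr_n = 0.75 × 0.6 × 480 × (0.707 × 16) = 2443 N/mm → adequate.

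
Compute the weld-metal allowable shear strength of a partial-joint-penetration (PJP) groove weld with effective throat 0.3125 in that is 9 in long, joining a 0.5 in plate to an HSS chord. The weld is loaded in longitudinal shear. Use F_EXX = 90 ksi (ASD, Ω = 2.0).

Effective throat (given) t_e = 0.3125 in.
A_we = 0.3125 × 9 = 2.812 in².
F_nw = 0.6 F_EXX = 54 ksi.
R_n/Ω = (54 × 2.812) / 2.0 = 75.94 kip.

R_n/Ω ≈ 75.9 kip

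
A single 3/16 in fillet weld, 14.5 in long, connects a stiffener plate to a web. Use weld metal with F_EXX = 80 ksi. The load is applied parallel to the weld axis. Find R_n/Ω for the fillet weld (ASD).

Effective throat t_e = 0.707 × 0.1875 = 0.1326 in.
Total length L = 14.5 in; A_we = 0.1326 × 14.5 = 1.922 in².
F_nw = 0.6 F_EXX = 0.6 × 80 = 48 ksi.
R_n = 48 × 1.922 = 92.26 kips; R_n/Ω = 92.26/2.0 = 46.13 kips.

R_n/Ω ≈ 46.1 kips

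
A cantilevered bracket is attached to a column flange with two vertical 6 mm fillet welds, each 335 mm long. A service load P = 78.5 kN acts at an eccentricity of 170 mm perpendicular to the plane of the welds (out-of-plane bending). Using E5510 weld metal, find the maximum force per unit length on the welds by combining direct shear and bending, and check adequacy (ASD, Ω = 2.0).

E55XX → F_EXX = 550 MPa.
L_w = 2 × 335 = 670 mm; section modulus (unit throat) S = 2 × L²/6 = 37410 mm².
Direct shear f_v = P/L_w = 78.5×10³/670 = 117.2 N/mm.
Moment M = P × e = 78.5×10³ × 170 = 13345000 N·mm; bending f_b = M/S = 356.7 N/mm.
f_max = √(f_v² + f_b²) = √(117.2² + 356.7²) = 375.5 N/mm.
r_n/Ω = (1/2.0) × 0.6 × 550 × (0.707 × 6) = 699.9 N/mm → adequate.

f_max ≈ 375 N/mm; adequate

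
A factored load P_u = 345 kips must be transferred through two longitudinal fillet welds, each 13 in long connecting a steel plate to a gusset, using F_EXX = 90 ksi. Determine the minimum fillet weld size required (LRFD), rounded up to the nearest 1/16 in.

w = 1/2 in

Total weld length L = 26 in.
Required throat t_e = P_u / (φ × 0.6 F_EXX × L) = 345 / (0.75 × 0.6 × 90 × 26) = 0.3276 in.
Required leg w = t_e / 0.707 = 0.4634 in → use 1/2 in.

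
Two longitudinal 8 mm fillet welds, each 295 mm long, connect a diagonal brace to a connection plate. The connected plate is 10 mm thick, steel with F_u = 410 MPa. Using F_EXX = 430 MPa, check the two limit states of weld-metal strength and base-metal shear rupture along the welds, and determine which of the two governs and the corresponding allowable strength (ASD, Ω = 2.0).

R_n/Ω ≈ 430 kN (weld metal governs)

t_e = 0.707 × 8 = 5.656 mm; L = 590 mm.
Weld metal: R_n/Ω = (1/2.0) × 0.6 × 430 × 5.656 × 590 × 10⁻³ = 430.5 kN.
Base metal (shear rupture): R_n/Ω = (1/2.0) × 0.6 × 410 × 10 × 590 × 10⁻³ = 725.7 kN.
Governing: weld metal.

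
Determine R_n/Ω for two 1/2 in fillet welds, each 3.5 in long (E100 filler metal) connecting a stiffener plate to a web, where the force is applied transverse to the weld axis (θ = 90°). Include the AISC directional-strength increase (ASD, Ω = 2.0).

R_n/Ω ≈ 111 kip

E100XX → F_EXX = 100 ksi.
t_e = 0.707 × 0.5 = 0.3535 in; A_we = 0.3535 × 7 = 2.474 in².
Directional factor: 1.0 + 0.5 sin^1.5(90°) = 1.5.
F_nw = 0.6 × 100 × 1.5 = 90 ksi.
R_n/Ω = (90 × 2.474) / 2.0 = 111.4 kip.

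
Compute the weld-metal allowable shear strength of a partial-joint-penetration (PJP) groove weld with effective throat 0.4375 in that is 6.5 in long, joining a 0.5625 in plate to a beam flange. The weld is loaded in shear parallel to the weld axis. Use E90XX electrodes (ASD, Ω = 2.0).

E90XX → F_EXX = 90 ksi.
Effective throat (given) t_e = 0.4375 in.
A_we = 0.4375 × 6.5 = 2.844 in².
F_nw = 0.6 F_EXX = 54 ksi.
R_n/Ω = (54 × 2.844) / 2.0 = 76.78 kips.

R_n/Ω ≈ 76.8 kips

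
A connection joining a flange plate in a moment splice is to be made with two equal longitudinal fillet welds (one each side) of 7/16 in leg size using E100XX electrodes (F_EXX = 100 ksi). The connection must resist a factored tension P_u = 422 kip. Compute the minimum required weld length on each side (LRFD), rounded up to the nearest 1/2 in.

L = 15.5 in on each side

Throat t_e = 0.707 × 0.4375 = 0.3093 in.
φr_n = 0.75 × 0.6 × 100 × 0.3093 = 13.92 kip/in.
L_req = P_u / φr_n = 422 / 13.92 = 30.32 in total.
Per side: 30.32 / 2 = 15.16 in.
Round up → use L = 15.5 in on each side.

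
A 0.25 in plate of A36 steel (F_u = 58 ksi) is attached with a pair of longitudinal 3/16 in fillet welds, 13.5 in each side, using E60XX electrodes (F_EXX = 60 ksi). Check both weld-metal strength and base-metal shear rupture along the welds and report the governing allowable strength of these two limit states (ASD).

R_n/Ω ≈ 64.4 kip (weld metal governs)

t_e = 0.707 × 0.1875 = 0.1326 in; L = 27 in.
Weld metal: R_n/Ω = (1/2.0) × 0.6 × 60 × 0.1326 × 27 = 64.43 kip.
Base metal (shear rupture): R_n/Ω = (1/2.0) × 0.6 × 58 × 0.25 × 27 = 117.4 kip.
Governing: weld metal.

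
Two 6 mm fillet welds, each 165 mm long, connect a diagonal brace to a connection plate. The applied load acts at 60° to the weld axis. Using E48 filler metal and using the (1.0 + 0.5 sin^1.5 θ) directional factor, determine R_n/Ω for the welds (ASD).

R_n/Ω ≈ 283 kN

E48XX → F_EXX = 480 MPa.
t_e = 0.707 × 6 = 4.242 mm; A_we = 4.242 × 330 = 1400 mm².
Directional factor: 1.0 + 0.5 sin^1.5(60°) = 1.403.
F_nw = 0.6 × 480 × 1.403 = 404.1 MPa.
R_n/Ω = (404.1 × 1400) / 2.0 × 10⁻³ = 282.8 kN.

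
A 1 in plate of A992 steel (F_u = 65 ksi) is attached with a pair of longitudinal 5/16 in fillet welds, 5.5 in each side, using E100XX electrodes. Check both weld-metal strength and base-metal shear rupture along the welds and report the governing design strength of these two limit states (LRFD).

E100XX → F_EXX = 100 ksi.
t_e = 0.707 × 0.3125 = 0.2209 in; L = 11 in.
Weld metal: φR_n = 0.75 × 0.6 × 100 × 0.2209 × 11 = 109.4 kips.
Base metal (shear rupture): φR_n = 0.75 × 0.6 × 65 × 1 × 11 = 321.8 kips.
Governing: weld metal.

φR_n ≈ 109 kips (weld metal governs)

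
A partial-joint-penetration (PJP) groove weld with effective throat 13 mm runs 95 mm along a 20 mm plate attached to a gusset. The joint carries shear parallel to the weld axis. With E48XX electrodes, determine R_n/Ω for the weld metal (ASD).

E48XX → F_EXX = 480 MPa.
Effective throat (given) t_e = 13 mm.
A_we = 13 × 95 = 1235 mm².
F_nw = 0.6 F_EXX = 288 MPa.
R_n/Ω = (288 × 1235) / 2.0 × 10⁻³ = 177.8 kN.

R_n/Ω ≈ 178 kN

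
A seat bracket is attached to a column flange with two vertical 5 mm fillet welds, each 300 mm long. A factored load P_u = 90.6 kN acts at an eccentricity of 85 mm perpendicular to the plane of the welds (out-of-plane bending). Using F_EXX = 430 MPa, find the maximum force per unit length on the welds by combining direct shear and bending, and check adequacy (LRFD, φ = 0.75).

L_w = 2 × 300 = 600 mm; section modulus (unit throat) S = 2 × L²/6 = 30000 mm².
Direct shear f_v = P/L_w = 90.6×10³/600 = 151 N/mm.
Moment M = P × e = 90.6×10³ × 85 = 7701000 N·mm; bending f_b = M/S = 256.7 N/mm.
f_max = √(f_v² + f_b²) = √(151² + 256.7²) = 297.8 N/mm.
φr_n = 0.75 × 0.6 × 430 × (0.707 × 5) = 684 N/mm → adequate.

f_max ≈ 298 N/mm; adequate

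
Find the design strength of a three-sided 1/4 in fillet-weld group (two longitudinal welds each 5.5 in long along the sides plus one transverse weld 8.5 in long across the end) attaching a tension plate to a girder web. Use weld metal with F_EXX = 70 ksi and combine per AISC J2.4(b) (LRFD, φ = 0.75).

φR_n ≈ 123 kips

t_e = 0.707 × 0.25 = 0.1767 in.
R_nwl = 0.6 × 70 × 0.1767 × 11 = 81.66 kips (longitudinal, 2 welds).
R_nwt = 0.6 × 70 × 0.1767 × 8.5 = 63.1 kips (transverse, base value).
(i) R_nwl + R_nwt = 144.8 kips; (ii) 0.85 R_nwl + 1.5 R_nwt = 164.1 kips.
R_n = max = 164.1 kips [governs: (ii)]; φR_n = 123 kips.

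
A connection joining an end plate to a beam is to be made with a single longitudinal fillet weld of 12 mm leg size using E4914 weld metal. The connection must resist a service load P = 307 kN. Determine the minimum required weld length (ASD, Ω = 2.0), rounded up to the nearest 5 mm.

E49XX → F_EXX = 490 MPa.
Throat t_e = 0.707 × 12 = 8.484 mm.
r_n/Ω = (0.6 × 490 × 8.484) / 2.0 = 1247 N/mm = 1.247 kN/mm.
L_req = P / (r_n/Ω) = 307 / 1.247 = 246.2 mm total.
Round up → use L = 250 mm.

L = 250 mm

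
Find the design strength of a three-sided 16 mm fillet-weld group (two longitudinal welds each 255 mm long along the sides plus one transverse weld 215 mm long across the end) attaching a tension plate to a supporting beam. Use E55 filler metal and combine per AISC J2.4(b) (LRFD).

φR_n ≈ 2120 kN

E55XX → F_EXX = 550 MPa.
t_e = 0.707 × 16 = 11.31 mm.
R_nwl = 0.6 × 550 × 11.31 × 510 × 10⁻³ = 1904 kN (longitudinal, 2 welds).
R_nwt = 0.6 × 550 × 11.31 × 215 × 10⁻³ = 802.6 kN (transverse, base value).
(i) R_nwl + R_nwt = 2706 kN; (ii) 0.85 R_nwl + 1.5 R_nwt = 2822 kN.
R_n = max = 2822 kN [governs: (ii)]; φR_n = 2117 kN.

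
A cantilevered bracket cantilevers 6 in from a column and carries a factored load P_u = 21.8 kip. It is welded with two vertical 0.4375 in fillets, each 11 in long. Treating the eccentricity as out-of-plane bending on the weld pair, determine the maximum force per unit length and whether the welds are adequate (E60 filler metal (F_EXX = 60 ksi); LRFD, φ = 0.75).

L_w = 2 × 11 = 22 in; section modulus (unit throat) S = 2 × L²/6 = 40.33 in².
Direct shear f_v = P/L_w = 21.8/22 = 0.9909 kip/in.
Moment M = P × e = 21.8 × 6 = 130.8 kip·in; bending f_b = M/S = 3.243 kip/in.
f_max = √(f_v² + f_b²) = √(0.9909² + 3.243²) = 3.391 kip/in.
φr_n = 0.75 × 0.6 × 60 × (0.707 × 0.4375) = 8.351 kip/in → adequate.

f_max ≈ 3.39 kip/in; adequate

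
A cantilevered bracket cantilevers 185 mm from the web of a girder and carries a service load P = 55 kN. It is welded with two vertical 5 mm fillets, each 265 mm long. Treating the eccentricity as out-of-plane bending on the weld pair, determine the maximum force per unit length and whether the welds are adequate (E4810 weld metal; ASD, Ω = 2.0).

f_max ≈ 447 N/mm; adequate

E48XX → F_EXX = 480 MPa.
L_w = 2 × 265 = 530 mm; section modulus (unit throat) S = 2 × L²/6 = 23410 mm².
Direct shear f_v = P/L_w = 55×10³/530 = 103.8 N/mm.
Moment M = P × e = 55×10³ × 185 = 10175000 N·mm; bending f_b = M/S = 434.7 N/mm.
f_max = √(f_v² + f_b²) = √(103.8² + 434.7²) = 446.9 N/mm.
r_n/Ω = (1/2.0) × 0.6 × 480 × (0.707 × 5) = 509 N/mm → adequate.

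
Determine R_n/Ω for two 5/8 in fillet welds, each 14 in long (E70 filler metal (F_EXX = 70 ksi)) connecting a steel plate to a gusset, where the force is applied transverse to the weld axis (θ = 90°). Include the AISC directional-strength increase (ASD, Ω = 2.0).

t_e = 0.707 × 0.625 = 0.4419 in; A_we = 0.4419 × 28 = 12.37 in².
Directional factor: 1.0 + 0.5 sin^1.5(90°) = 1.5.
F_nw = 0.6 × 70 × 1.5 = 63 ksi.
R_n/Ω = (63 × 12.37) / 2.0 = 389.7 kip.

R_n/Ω ≈ 390 kip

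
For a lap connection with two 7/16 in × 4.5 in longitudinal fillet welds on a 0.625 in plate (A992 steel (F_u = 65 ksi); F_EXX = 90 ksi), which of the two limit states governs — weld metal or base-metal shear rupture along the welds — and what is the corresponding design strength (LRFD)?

t_e = 0.707 × 0.4375 = 0.3093 in; L = 9 in.
Weld metal: φR_n = 0.75 × 0.6 × 90 × 0.3093 × 9 = 112.7 kips.
Base metal (shear rupture): φR_n = 0.75 × 0.6 × 65 × 0.625 × 9 = 164.5 kips.
Governing: weld metal.

φR_n ≈ 113 kips (weld metal governs)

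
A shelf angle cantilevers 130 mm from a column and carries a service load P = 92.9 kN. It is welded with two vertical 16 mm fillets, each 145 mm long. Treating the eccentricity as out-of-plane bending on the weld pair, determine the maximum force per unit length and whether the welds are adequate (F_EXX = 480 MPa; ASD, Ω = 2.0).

L_w = 2 × 145 = 290 mm; section modulus (unit throat) S = 2 × L²/6 = 7008 mm².
Direct shear f_v = P/L_w = 92.9×10³/290 = 320.3 N/mm.
Moment M = P × e = 92.9×10³ × 130 = 12077000 N·mm; bending f_b = M/S = 1723 N/mm.
f_max = √(f_v² + f_b²) = √(320.3² + 1723²) = 1753 N/mm.
r_n/Ω = (1/2.0) × 0.6 × 480 × (0.707 × 16) = 1629 N/mm → NOT adequate.

f_max ≈ 1750 N/mm; NOT adequate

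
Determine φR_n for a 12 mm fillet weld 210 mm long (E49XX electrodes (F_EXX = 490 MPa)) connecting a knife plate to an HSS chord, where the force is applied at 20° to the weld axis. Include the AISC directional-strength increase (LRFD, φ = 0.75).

φR_n ≈ 432 kN

t_e = 0.707 × 12 = 8.484 mm; A_we = 8.484 × 210 = 1782 mm².
Directional factor: 1.0 + 0.5 sin^1.5(20°) = 1.1.
F_nw = 0.6 × 490 × 1.1 = 323.4 MPa.
φR_n = 0.75 × 323.4 × 1782 × 10⁻³ = 432.1 kN.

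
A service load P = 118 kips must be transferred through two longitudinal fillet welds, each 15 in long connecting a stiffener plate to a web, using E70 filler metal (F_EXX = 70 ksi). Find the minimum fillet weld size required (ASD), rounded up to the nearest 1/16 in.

w = 5/16 in

Total weld length L = 30 in.
Required throat t_e = P × Ω / (0.6 F_EXX × L) = 118 × 2.0 / (0.6 × 70 × 30) = 0.1873 in.
Required leg w = t_e / 0.707 = 0.2649 in → use 5/16 in.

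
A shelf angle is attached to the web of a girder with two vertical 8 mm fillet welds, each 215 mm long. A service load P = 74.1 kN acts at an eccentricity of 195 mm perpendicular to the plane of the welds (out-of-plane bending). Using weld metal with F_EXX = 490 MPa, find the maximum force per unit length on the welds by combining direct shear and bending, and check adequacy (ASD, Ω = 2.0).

L_w = 2 × 215 = 430 mm; section modulus (unit throat) S = 2 × L²/6 = 15410 mm².
Direct shear f_v = P/L_w = 74.1×10³/430 = 172.3 N/mm.
Moment M = P × e = 74.1×10³ × 195 = 14450000 N·mm; bending f_b = M/S = 937.8 N/mm.
f_max = √(f_v² + f_b²) = √(172.3² + 937.8²) = 953.5 N/mm.
r_n/Ω = (1/2.0) × 0.6 × 490 × (0.707 × 8) = 831.4 N/mm → NOT adequate.

f_max ≈ 953 N/mm; NOT adequate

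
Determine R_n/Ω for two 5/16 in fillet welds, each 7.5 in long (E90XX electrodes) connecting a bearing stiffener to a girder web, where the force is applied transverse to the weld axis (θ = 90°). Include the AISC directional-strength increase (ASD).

R_n/Ω ≈ 134 kips

E90XX → F_EXX = 90 ksi.
t_e = 0.707 × 0.3125 = 0.2209 in; A_we = 0.2209 × 15 = 3.314 in².
Directional factor: 1.0 + 0.5 sin^1.5(90°) = 1.5.
F_nw = 0.6 × 90 × 1.5 = 81 ksi.
R_n/Ω = (81 × 3.314) / 2.0 = 134.2 kips.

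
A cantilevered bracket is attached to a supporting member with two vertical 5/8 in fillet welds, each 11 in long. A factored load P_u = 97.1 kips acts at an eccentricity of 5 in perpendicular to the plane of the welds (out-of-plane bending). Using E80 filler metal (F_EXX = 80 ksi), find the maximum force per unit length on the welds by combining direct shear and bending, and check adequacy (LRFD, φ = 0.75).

f_max ≈ 12.8 kip/in; adequate

L_w = 2 × 11 = 22 in; section modulus (unit throat) S = 2 × L²/6 = 40.33 in².
Direct shear f_v = P/L_w = 97.1/22 = 4.414 kip/in.
Moment M = P × e = 97.1 × 5 = 485.5 kip·in; bending f_b = M/S = 12.04 kip/in.
f_max = √(f_v² + f_b²) = √(4.414² + 12.04²) = 12.82 kip/in.
φr_n = 0.75 × 0.6 × 80 × (0.707 × 0.625) = 15.91 kip/in → adequate.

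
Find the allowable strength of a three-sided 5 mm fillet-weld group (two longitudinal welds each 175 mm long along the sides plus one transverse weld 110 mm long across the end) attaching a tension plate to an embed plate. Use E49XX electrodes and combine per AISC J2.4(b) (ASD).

R_n/Ω ≈ 240 kN

E49XX → F_EXX = 490 MPa.
t_e = 0.707 × 5 = 3.535 mm.
R_nwl = 0.6 × 490 × 3.535 × 350 × 10⁻³ = 363.8 kN (longitudinal, 2 welds).
R_nwt = 0.6 × 490 × 3.535 × 110 × 10⁻³ = 114.3 kN (transverse, base value).
(i) R_nwl + R_nwt = 478.1 kN; (ii) 0.85 R_nwl + 1.5 R_nwt = 480.7 kN.
R_n = max = 480.7 kN [governs: (ii)]; R_n/Ω = 240.3 kN.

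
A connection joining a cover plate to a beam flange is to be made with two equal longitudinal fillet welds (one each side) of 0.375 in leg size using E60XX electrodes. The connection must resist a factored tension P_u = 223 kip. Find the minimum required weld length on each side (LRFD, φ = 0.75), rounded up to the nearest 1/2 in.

E60XX → F_EXX = 60 ksi.
Throat t_e = 0.707 × 0.375 = 0.2651 in.
φr_n = 0.75 × 0.6 × 60 × 0.2651 = 7.158 kip/in.
L_req = P_u / φr_n = 223 / 7.158 = 31.15 in total.
Per side: 31.15 / 2 = 15.58 in.
Round up → use L = 16 in on each side.

L = 16 in on each side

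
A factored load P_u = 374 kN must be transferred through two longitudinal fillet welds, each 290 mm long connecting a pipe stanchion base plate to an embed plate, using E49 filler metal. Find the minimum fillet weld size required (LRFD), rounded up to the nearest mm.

w = 5 mm

E49XX → F_EXX = 490 MPa.
Total weld length L = 580 mm.
Required throat t_e = P_u / (φ × 0.6 F_EXX × L) = 374 / (0.75 × 0.6 × 490 × 580 × 10⁻³) = 2.924 mm.
Required leg w = t_e / 0.707 = 4.136 mm → use 5 mm.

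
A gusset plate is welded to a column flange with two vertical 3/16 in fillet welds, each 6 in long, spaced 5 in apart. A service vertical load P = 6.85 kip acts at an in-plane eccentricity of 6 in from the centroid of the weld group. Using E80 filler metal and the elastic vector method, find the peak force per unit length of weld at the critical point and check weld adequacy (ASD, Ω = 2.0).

E80XX → F_EXX = 80 ksi.
Total weld length L_w = 12 in. Treat welds as unit-width lines.
Polar moment about centroid: J = 2[d³/12 + d(b/2)²] = 2[6³/12 + 6×2.5²] = 111 in³.
Direct shear f_v = P/L_w = 6.85 / 12 = 0.5708 kip/in (vertical).
Torsion M = P·e = 6.85 × 6 = 41.1 kip·in.
Critical point at (x, y) = (2.5, 3) from centroid. f_tx = M·y/J = 1.111 kip/in; f_ty = M·x/J = 0.9257 kip/in.
Resultant f_max = √[f_tx² + (f_v + f_ty)²] = √[1.111² + (0.5708 + 0.9257)²] = 1.864 kip/in.
Capacity per unit length: r_n/Ω = (1/2.0) × 0.6 × 80 × (0.707 × 0.1875) = 3.181 kip/in.
1.864 ≤ 3.181 → adequate.

f_max ≈ 1.86 kip/in; adequate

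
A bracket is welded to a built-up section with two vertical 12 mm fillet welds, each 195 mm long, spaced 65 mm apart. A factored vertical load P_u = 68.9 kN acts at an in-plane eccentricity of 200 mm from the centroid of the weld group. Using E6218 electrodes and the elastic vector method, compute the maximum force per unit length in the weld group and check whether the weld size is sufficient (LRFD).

E62XX → F_EXX = 620 MPa.
Total weld length L_w = 390 mm. Treat welds as unit-width lines.
Polar moment about centroid: J = 2[d³/12 + d(b/2)²] = 2[195³/12 + 195×32.5²] = 1648000 mm³.
Direct shear f_v = P/L_w = 68.9×10³ / 390 = 176.7 N/mm (vertical).
Torsion M = P·e = 68.9×10³ × 200 = 13780000 N·mm.
Critical point at (x, y) = (32.5, 97.5) from centroid. f_tx = M·y/J = 815.4 N/mm; f_ty = M·x/J = 271.8 N/mm.
Resultant f_max = √[f_tx² + (f_v + f_ty)²] = √[815.4² + (176.7 + 271.8)²] = 930.6 N/mm.
Capacity per unit length: φr_n = 0.75 × 0.6 × 620 × (0.707 × 12) = 2367 N/mm.
930.6 ≤ 2367 → adequate.

f_max ≈ 931 N/mm; adequate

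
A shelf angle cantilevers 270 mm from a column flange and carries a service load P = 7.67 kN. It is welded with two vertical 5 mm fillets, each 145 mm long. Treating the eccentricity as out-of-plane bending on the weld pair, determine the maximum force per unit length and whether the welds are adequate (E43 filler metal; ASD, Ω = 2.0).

f_max ≈ 297 N/mm; adequate

E43XX → F_EXX = 430 MPa.
L_w = 2 × 145 = 290 mm; section modulus (unit throat) S = 2 × L²/6 = 7008 mm².
Direct shear f_v = P/L_w = 7.67×10³/290 = 26.45 N/mm.
Moment M = P × e = 7.67×10³ × 270 = 2070900 N·mm; bending f_b = M/S = 295.5 N/mm.
f_max = √(f_v² + f_b²) = √(26.45² + 295.5²) = 296.7 N/mm.
r_n/Ω = (1/2.0) × 0.6 × 430 × (0.707 × 5) = 456 N/mm → adequate.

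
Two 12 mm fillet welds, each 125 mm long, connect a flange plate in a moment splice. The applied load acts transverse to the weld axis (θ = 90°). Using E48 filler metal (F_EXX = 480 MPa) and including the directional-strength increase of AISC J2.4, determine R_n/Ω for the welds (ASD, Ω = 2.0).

R_n/Ω ≈ 458 kN

t_e = 0.707 × 12 = 8.484 mm; A_we = 8.484 × 250 = 2121 mm².
Directional factor: 1.0 + 0.5 sin^1.5(90°) = 1.5.
F_nw = 0.6 × 480 × 1.5 = 432 MPa.
R_n/Ω = (432 × 2121) / 2.0 × 10⁻³ = 458.1 kN.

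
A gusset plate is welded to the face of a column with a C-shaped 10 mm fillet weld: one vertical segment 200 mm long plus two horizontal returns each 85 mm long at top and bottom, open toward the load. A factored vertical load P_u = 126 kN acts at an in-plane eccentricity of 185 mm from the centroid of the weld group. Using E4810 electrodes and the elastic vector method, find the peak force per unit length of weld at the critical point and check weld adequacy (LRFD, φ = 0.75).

f_max ≈ 1280 N/mm; adequate

E48XX → F_EXX = 480 MPa.
Total weld length L_w = 370 mm. Treat welds as unit-width lines.
Centroid: x̄ = 2×85×42.5 / 370 = 19.53 mm from the vertical weld.
Polar moment about centroid: J = I_x + I_y = [200³/12 + 2×85×100²] + [200×19.53² + 2(85³/12 + 85×22.97²)] = 2635000 mm³.
Direct shear f_v = P/L_w = 126×10³ / 370 = 340.5 N/mm (vertical).
Torsion M = P·e = 126×10³ × 185 = 23310000 N·mm.
Critical point at (x, y) = (65.47, 100) from centroid. f_tx = M·y/J = 884.6 N/mm; f_ty = M·x/J = 579.2 N/mm.
Resultant f_max = √[f_tx² + (f_v + f_ty)²] = √[884.6² + (340.5 + 579.2)²] = 1276 N/mm.
Capacity per unit length: φr_n = 0.75 × 0.6 × 480 × (0.707 × 10) = 1527 N/mm.
1276 ≤ 1527 → adequate.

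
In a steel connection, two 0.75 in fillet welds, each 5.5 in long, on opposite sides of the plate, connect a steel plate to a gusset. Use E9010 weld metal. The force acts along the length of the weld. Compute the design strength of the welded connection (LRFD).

φR_n ≈ 236 kips

E90XX → F_EXX = 90 ksi.
Effective throat t_e = 0.707 × 0.75 = 0.5302 in.
Total length L = 11 in; A_we = 0.5302 × 11 = 5.833 in².
F_nw = 0.6 F_EXX = 0.6 × 90 = 54 ksi.
φR_n = 0.75 × 54 × 5.833 = 236.2 kips.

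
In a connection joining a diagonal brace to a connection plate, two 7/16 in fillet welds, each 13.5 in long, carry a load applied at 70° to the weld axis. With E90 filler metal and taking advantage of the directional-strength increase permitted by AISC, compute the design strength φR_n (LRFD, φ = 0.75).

φR_n ≈ 492 kip

E90XX → F_EXX = 90 ksi.
t_e = 0.707 × 0.4375 = 0.3093 in; A_we = 0.3093 × 27 = 8.351 in².
Directional factor: 1.0 + 0.5 sin^1.5(70°) = 1.455.
F_nw = 0.6 × 90 × 1.455 = 78.59 ksi.
φR_n = 0.75 × 78.59 × 8.351 = 492.3 kip.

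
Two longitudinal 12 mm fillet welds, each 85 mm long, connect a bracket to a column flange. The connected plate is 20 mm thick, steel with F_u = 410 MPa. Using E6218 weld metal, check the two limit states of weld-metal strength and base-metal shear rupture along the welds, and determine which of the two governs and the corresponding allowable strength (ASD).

R_n/Ω ≈ 268 kN (weld metal governs)

E62XX → F_EXX = 620 MPa.
t_e = 0.707 × 12 = 8.484 mm; L = 170 mm.
Weld metal: R_n/Ω = (1/2.0) × 0.6 × 620 × 8.484 × 170 × 10⁻³ = 268.3 kN.
Base metal (shear rupture): R_n/Ω = (1/2.0) × 0.6 × 410 × 20 × 170 × 10⁻³ = 418.2 kN.
Governing: weld metal.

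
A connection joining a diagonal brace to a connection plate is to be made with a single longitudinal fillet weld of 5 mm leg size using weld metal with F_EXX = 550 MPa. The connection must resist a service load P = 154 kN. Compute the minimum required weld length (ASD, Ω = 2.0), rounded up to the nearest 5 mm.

L = 265 mm

Throat t_e = 0.707 × 5 = 3.535 mm.
r_n/Ω = (0.6 × 550 × 3.535) / 2.0 = 583.3 N/mm = 0.5833 kN/mm.
L_req = P / (r_n/Ω) = 154 / 0.5833 = 264 mm total.
Round up → use L = 265 mm.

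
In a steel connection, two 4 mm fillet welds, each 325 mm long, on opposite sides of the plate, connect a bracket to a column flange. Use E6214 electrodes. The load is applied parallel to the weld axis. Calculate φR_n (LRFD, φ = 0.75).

φR_n ≈ 513 kN

E62XX → F_EXX = 620 MPa.
Effective throat t_e = 0.707 × 4 = 2.828 mm.
Total length L = 650 mm; A_we = 2.828 × 650 = 1838 mm².
F_nw = 0.6 F_EXX = 0.6 × 620 = 372 MPa.
φR_n = 0.75 × 372 × 1838 × 10⁻³ = 512.9 kN.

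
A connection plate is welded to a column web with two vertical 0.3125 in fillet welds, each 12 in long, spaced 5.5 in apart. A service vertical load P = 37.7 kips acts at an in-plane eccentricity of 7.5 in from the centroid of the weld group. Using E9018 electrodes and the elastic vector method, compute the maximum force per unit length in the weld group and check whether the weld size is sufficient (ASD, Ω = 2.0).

f_max ≈ 4.84 kip/in; adequate

E90XX → F_EXX = 90 ksi.
Total weld length L_w = 24 in. Treat welds as unit-width lines.
Polar moment about centroid: J = 2[d³/12 + d(b/2)²] = 2[12³/12 + 12×2.75²] = 469.5 in³.
Direct shear f_v = P/L_w = 37.7 / 24 = 1.571 kip/in (vertical).
Torsion M = P·e = 37.7 × 7.5 = 282.75 kip·in.
Critical point at (x, y) = (2.75, 6) from centroid. f_tx = M·y/J = 3.613 kip/in; f_ty = M·x/J = 1.656 kip/in.
Resultant f_max = √[f_tx² + (f_v + f_ty)²] = √[3.613² + (1.571 + 1.656)²] = 4.845 kip/in.
Capacity per unit length: r_n/Ω = (1/2.0) × 0.6 × 90 × (0.707 × 0.3125) = 5.965 kip/in.
4.845 ≤ 5.965 → adequate.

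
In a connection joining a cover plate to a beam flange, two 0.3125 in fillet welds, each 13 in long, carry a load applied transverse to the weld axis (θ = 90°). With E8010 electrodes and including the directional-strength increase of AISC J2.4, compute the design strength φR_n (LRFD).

E80XX → F_EXX = 80 ksi.
t_e = 0.707 × 0.3125 = 0.2209 in; A_we = 0.2209 × 26 = 5.744 in².
Directional factor: 1.0 + 0.5 sin^1.5(90°) = 1.5.
F_nw = 0.6 × 80 × 1.5 = 72 ksi.
φR_n = 0.75 × 72 × 5.744 = 310.2 kip.

φR_n ≈ 310 kip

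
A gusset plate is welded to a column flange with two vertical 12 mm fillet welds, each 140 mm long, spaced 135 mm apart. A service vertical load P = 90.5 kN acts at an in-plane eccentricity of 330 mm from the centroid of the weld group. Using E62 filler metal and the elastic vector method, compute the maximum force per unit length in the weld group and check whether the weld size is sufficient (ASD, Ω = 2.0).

f_max ≈ 1910 N/mm; NOT adequate

E62XX → F_EXX = 620 MPa.
Total weld length L_w = 280 mm. Treat welds as unit-width lines.
Polar moment about centroid: J = 2[d³/12 + d(b/2)²] = 2[140³/12 + 140×67.5²] = 1733000 mm³.
Direct shear f_v = P/L_w = 90.5×10³ / 280 = 323.2 N/mm (vertical).
Torsion M = P·e = 90.5×10³ × 330 = 29865000 N·mm.
Critical point at (x, y) = (67.5, 70) from centroid. f_tx = M·y/J = 1206 N/mm; f_ty = M·x/J = 1163 N/mm.
Resultant f_max = √[f_tx² + (f_v + f_ty)²] = √[1206² + (323.2 + 1163)²] = 1914 N/mm.
Capacity per unit length: r_n/Ω = (1/2.0) × 0.6 × 620 × (0.707 × 12) = 1578 N/mm.
1914 > 1578 → NOT adequate.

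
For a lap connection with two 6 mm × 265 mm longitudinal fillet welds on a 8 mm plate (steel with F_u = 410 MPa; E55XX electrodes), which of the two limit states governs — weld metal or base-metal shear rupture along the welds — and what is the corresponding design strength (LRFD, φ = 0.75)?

E55XX → F_EXX = 550 MPa.
t_e = 0.707 × 6 = 4.242 mm; L = 530 mm.
Weld metal: φR_n = 0.75 × 0.6 × 550 × 4.242 × 530 × 10⁻³ = 556.4 kN.
Base metal (shear rupture): φR_n = 0.75 × 0.6 × 410 × 8 × 530 × 10⁻³ = 782.3 kN.
Governing: weld metal.

φR_n ≈ 556 kN (weld metal governs)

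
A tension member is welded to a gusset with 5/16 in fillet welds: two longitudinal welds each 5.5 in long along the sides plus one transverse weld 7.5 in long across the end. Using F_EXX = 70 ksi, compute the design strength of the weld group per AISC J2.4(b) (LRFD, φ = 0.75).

φR_n ≈ 143 kips

t_e = 0.707 × 0.3125 = 0.2209 in.
R_nwl = 0.6 × 70 × 0.2209 × 11 = 102.1 kips (longitudinal, 2 welds).
R_nwt = 0.6 × 70 × 0.2209 × 7.5 = 69.6 kips (transverse, base value).
(i) R_nwl + R_nwt = 171.7 kips; (ii) 0.85 R_nwl + 1.5 R_nwt = 191.2 kips.
R_n = max = 191.2 kips [governs: (ii)]; φR_n = 143.4 kips.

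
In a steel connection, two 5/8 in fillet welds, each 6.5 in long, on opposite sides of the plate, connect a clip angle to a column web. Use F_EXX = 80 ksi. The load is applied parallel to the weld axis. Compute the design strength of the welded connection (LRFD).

Effective throat t_e = 0.707 × 0.625 = 0.4419 in.
Total length L = 13 in; A_we = 0.4419 × 13 = 5.744 in².
F_nw = 0.6 F_EXX = 0.6 × 80 = 48 ksi.
φR_n = 0.75 × 48 × 5.744 = 206.8 kip.

φR_n ≈ 207 kip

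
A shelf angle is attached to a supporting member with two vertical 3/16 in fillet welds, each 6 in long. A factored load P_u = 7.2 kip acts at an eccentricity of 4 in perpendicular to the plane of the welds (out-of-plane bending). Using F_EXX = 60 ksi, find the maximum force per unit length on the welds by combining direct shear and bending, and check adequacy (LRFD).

f_max ≈ 2.47 kip/in; adequate

L_w = 2 × 6 = 12 in; section modulus (unit throat) S = 2 × L²/6 = 12 in².
Direct shear f_v = P/L_w = 7.2/12 = 0.6 kip/in.
Moment M = P × e = 7.2 × 4 = 28.8 kip·in; bending f_b = M/S = 2.4 kip/in.
f_max = √(f_v² + f_b²) = √(0.6² + 2.4²) = 2.474 kip/in.
φr_n = 0.75 × 0.6 × 60 × (0.707 × 0.1875) = 3.579 kip/in → adequate.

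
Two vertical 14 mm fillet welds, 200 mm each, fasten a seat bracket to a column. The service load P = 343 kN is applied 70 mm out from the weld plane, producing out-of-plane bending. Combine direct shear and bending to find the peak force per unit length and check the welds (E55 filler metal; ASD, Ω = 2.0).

E55XX → F_EXX = 550 MPa.
L_w = 2 × 200 = 400 mm; section modulus (unit throat) S = 2 × L²/6 = 13330 mm².
Direct shear f_v = P/L_w = 343×10³/400 = 857.5 N/mm.
Moment M = P × e = 343×10³ × 70 = 24010000 N·mm; bending f_b = M/S = 1801 N/mm.
f_max = √(f_v² + f_b²) = √(857.5² + 1801²) = 1994 N/mm.
r_n/Ω = (1/2.0) × 0.6 × 550 × (0.707 × 14) = 1633 N/mm → NOT adequate.

f_max ≈ 1990 N/mm; NOT adequate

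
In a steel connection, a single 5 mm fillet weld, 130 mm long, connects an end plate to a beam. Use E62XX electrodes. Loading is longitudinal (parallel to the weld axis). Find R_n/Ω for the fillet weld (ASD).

R_n/Ω ≈ 85.5 kN

E62XX → F_EXX = 620 MPa.
Effective throat t_e = 0.707 × 5 = 3.535 mm.
Total length L = 130 mm; A_we = 3.535 × 130 = 459.5 mm².
F_nw = 0.6 F_EXX = 0.6 × 620 = 372 MPa.
R_n = 372 × 459.5 × 10⁻³ = 171 kN; R_n/Ω = 171/2.0 = 85.48 kN.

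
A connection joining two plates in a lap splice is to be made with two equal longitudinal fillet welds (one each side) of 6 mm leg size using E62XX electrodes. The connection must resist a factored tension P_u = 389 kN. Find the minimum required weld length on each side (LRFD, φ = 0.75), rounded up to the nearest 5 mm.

L = 165 mm on each side

E62XX → F_EXX = 620 MPa.
Throat t_e = 0.707 × 6 = 4.242 mm.
φr_n = 0.75 × 0.6 × 620 × 4.242 × 10⁻³ = 1.184 kN/mm.
L_req = P_u / φr_n = 389 / 1.184 = 328.7 mm total.
Per side: 328.7 / 2 = 164.3 mm.
Round up → use L = 165 mm on each side.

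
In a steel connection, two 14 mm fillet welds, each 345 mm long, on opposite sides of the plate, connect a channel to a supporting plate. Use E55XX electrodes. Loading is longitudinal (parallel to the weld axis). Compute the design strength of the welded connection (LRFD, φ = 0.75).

φR_n ≈ 1690 kN

E55XX → F_EXX = 550 MPa.
Effective throat t_e = 0.707 × 14 = 9.898 mm.
Total length L = 690 mm; A_we = 9.898 × 690 = 6830 mm².
F_nw = 0.6 F_EXX = 0.6 × 550 = 330 MPa.
φR_n = 0.75 × 330 × 6830 × 10⁻³ = 1690 kN.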